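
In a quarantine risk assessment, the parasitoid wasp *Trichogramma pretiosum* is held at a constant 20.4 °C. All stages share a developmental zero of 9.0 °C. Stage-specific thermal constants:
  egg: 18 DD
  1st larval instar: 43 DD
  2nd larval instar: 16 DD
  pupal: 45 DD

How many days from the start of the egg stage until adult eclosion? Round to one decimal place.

Daily accumulation at 20.4 °C = 20.4 − 9.0 = 11.4 DD/day.
Total K = 18 + 43 + 16 + 45 = 122 DD.
Total duration = 122 / 11.4 = 10.702 ≈ 10.7 days.

10.7 days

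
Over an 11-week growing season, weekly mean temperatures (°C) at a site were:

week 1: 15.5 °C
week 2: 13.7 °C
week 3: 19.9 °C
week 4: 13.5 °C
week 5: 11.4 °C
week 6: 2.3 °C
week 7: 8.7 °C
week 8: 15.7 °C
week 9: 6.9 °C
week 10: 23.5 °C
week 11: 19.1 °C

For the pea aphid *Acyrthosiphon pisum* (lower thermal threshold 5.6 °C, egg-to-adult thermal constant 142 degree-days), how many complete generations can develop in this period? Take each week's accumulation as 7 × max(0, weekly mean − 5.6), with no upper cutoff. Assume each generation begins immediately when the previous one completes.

Weekly DD (7 × max(0, T̄ − 5.6)): 69.3, 56.7, 100.1, 55.3, 40.6, 0.0, 21.7, 70.7, 9.1, 125.3, 94.5.
Season total = 643.3 DD.
Complete generations = ⌊643.3 / 142⌋ = 4.

4 generations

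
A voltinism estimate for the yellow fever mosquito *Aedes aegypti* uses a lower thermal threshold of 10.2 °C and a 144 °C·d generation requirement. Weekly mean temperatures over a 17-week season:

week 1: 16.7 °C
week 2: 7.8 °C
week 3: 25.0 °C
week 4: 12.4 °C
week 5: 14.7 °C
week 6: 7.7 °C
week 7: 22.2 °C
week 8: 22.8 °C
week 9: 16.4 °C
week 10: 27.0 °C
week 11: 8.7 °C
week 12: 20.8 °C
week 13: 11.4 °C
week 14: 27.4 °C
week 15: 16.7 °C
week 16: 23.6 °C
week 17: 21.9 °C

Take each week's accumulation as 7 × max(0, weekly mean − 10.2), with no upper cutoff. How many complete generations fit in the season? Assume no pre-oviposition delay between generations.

6 generations

Weekly DD (7 × max(0, T̄ − 10.2)): 45.5, 0.0, 103.6, 15.4, 31.5, 0.0, 84.0, 88.2, 43.4, 117.6, 0.0, 74.2, 8.4, 120.4, 45.5, 93.8, 81.9.
Season total = 953.4 DD.
Complete generations = ⌊953.4 / 144⌋ = 6.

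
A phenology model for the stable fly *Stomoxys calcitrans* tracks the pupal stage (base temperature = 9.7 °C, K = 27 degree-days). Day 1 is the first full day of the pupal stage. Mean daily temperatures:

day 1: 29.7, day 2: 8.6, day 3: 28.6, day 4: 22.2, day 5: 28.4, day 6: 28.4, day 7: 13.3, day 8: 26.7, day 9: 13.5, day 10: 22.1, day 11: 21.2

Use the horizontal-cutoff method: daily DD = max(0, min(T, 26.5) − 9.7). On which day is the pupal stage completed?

Daily DD above 9.7 °C (capped at 16.8): 16.8, 0.0, 16.8, 12.5, 16.8, 16.8, 3.6, 16.8, 3.8, 12.4, 11.5.
Cumulative: 16.8, 16.8, 33.6, 46.1, 62.9, 79.7, 83.3, 100.1, 103.9, 116.3, 127.8.
The total first reaches 27 DD on day 3.

day 3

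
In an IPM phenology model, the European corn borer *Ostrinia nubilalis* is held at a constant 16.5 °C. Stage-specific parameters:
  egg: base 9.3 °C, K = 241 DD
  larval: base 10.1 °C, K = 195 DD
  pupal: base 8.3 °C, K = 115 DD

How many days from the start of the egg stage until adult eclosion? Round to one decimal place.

egg: 241 / (16.5 − 9.3) = 241 / 7.2 = 33.472 d.
larval: 195 / (16.5 − 10.1) = 195 / 6.4 = 30.469 d.
pupal: 115 / (16.5 − 8.3) = 115 / 8.2 = 14.024 d.
Sum = 77.965 ≈ 78.0 days.

78.0 days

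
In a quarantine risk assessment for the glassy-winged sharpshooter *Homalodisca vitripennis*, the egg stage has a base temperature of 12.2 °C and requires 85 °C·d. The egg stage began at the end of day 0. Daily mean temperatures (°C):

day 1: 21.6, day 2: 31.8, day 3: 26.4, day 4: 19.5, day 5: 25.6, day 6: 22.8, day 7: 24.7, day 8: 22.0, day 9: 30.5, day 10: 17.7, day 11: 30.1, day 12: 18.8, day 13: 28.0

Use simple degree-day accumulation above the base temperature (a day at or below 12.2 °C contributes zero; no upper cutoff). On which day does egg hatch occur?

day 7

Daily DD above 12.2 °C: 9.4, 19.6, 14.2, 7.3, 13.4, 10.6, 12.5, 9.8, 18.3, 5.5, 17.9, 6.6, 15.8.
Cumulative: 9.4, 29.0, 43.2, 50.5, 63.9, 74.5, 87.0, 96.8, 115.1, 120.6, 138.5, 145.1, 160.9.
The total first reaches 85 DD on day 7.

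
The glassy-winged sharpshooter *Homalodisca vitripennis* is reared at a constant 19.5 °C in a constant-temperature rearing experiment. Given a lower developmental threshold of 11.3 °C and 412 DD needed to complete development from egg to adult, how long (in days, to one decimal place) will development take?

Daily accumulation = 19.5 − 11.3 = 8.2 DD/day.
Duration = 412 / 8.2 = 50.244 ≈ 50.2 days.

50.2 days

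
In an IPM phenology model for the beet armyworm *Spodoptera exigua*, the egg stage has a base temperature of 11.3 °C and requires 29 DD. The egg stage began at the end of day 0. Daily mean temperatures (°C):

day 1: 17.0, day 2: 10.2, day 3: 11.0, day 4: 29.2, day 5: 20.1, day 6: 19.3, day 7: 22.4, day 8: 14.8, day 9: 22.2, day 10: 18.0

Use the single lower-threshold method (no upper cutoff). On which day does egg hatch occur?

day 5

Daily DD above 11.3 °C: 5.7, 0.0, 0.0, 17.9, 8.8, 8.0, 11.1, 3.5, 10.9, 6.7.
Cumulative: 5.7, 5.7, 5.7, 23.6, 32.4, 40.4, 51.5, 55.0, 65.9, 72.6.
The total first reaches 29 DD on day 5.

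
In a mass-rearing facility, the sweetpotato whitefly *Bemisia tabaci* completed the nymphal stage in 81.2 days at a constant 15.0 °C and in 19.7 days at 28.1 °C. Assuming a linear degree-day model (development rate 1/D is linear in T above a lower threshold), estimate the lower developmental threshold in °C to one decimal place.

Linear rate model ⇒ the product D·(T − T_b) is constant across temperatures.
81.2·(15.0 − T_b) = 19.7·(28.1 − T_b)
T_b = (81.2·15.0 − 19.7·28.1) / (81.2 − 19.7) = 664.43 / 61.5 = 10.804 °C ≈ 10.8 °C.

10.8 °C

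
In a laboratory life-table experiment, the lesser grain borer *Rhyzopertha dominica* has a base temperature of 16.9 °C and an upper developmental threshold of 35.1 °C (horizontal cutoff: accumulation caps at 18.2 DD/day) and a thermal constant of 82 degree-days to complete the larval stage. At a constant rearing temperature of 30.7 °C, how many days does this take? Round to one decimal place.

5.9 days

Daily accumulation = 30.7 − 16.9 = 13.8 DD/day.
Duration = 82 / 13.8 = 5.942 ≈ 5.9 days.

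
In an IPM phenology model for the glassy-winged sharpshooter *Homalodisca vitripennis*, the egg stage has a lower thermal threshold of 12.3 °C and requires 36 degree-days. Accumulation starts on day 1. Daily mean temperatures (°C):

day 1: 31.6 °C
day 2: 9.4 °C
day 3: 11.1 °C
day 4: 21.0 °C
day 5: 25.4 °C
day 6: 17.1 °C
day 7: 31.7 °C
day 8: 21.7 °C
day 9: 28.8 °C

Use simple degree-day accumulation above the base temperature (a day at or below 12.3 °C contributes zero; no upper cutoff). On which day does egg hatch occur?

Daily DD above 12.3 °C: 19.3, 0.0, 0.0, 8.7, 13.1, 4.8, 19.4, 9.4, 16.5.
Cumulative: 19.3, 19.3, 19.3, 28.0, 41.1, 45.9, 65.3, 74.7, 91.2.
The total first reaches 36 DD on day 5.

day 5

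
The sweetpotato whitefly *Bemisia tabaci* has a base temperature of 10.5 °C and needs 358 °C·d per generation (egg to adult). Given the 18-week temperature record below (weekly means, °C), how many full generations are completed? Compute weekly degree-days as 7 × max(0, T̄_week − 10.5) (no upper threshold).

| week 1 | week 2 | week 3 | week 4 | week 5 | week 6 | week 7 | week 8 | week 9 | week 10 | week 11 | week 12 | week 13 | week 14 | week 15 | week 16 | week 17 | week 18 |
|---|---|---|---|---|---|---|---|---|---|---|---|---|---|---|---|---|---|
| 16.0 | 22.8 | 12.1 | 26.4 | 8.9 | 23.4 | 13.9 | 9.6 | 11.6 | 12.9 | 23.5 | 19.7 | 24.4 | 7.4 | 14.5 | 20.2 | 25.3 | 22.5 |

Weekly DD (7 × max(0, T̄ − 10.5)): 38.5, 86.1, 11.2, 111.3, 0.0, 90.3, 23.8, 0.0, 7.7, 16.8, 91.0, 64.4, 97.3, 0.0, 28.0, 67.9, 103.6, 84.0.
Season total = 921.9 DD.
Complete generations = ⌊921.9 / 358⌋ = 2.

2 generations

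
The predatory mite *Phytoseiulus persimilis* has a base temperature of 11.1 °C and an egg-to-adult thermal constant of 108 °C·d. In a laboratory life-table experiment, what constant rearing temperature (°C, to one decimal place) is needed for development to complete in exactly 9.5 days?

Required daily accumulation = 108 / 9.5 = 11.368 DD/day.
T = T_base + 11.368 = 11.1 + 11.368 = 22.468 ≈ 22.5 °C.

22.5 °C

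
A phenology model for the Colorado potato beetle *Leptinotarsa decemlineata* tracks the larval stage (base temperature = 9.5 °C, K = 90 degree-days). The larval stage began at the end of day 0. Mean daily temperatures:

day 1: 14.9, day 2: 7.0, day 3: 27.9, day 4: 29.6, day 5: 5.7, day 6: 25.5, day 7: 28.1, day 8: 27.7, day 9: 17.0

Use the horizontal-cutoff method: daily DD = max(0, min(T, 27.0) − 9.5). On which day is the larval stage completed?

Daily DD above 9.5 °C (capped at 17.5): 5.4, 0.0, 17.5, 17.5, 0.0, 16.0, 17.5, 17.5, 7.5.
Cumulative: 5.4, 5.4, 22.9, 40.4, 40.4, 56.4, 73.9, 91.4, 98.9.
The total first reaches 90 DD on day 8.

day 8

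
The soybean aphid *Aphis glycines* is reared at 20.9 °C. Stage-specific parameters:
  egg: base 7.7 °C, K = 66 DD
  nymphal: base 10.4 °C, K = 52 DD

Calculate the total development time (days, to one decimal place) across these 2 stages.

egg: 66 / (20.9 − 7.7) = 66 / 13.2 = 5.000 d.
nymphal: 52 / (20.9 − 10.4) = 52 / 10.5 = 4.952 d.
Sum = 9.952 ≈ 10.0 days.

10.0 days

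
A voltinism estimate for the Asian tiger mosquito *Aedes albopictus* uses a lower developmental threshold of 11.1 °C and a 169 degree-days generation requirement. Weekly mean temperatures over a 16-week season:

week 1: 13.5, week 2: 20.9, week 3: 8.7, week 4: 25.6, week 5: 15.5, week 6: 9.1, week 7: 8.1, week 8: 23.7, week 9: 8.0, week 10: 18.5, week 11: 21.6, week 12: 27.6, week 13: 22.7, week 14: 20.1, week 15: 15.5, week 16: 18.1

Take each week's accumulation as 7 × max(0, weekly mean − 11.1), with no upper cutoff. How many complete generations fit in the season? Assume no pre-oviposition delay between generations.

Weekly DD (7 × max(0, T̄ − 11.1)): 16.8, 68.6, 0.0, 101.5, 30.8, 0.0, 0.0, 88.2, 0.0, 51.8, 73.5, 115.5, 81.2, 63.0, 30.8, 49.0.
Season total = 770.7 DD.
Complete generations = ⌊770.7 / 169⌋ = 4.

4 generations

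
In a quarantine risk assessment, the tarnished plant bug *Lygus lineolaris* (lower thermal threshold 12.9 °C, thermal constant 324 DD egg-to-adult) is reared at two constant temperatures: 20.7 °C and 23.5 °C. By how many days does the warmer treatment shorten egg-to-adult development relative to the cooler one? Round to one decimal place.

11.0 days

At 20.7 °C: 324 / (20.7 − 12.9) = 324 / 7.8 = 41.538 d.
At 23.5 °C: 324 / (23.5 − 12.9) = 324 / 10.6 = 30.566 d.
Difference = |41.538 − 30.566| = 10.972 ≈ 11.0 days.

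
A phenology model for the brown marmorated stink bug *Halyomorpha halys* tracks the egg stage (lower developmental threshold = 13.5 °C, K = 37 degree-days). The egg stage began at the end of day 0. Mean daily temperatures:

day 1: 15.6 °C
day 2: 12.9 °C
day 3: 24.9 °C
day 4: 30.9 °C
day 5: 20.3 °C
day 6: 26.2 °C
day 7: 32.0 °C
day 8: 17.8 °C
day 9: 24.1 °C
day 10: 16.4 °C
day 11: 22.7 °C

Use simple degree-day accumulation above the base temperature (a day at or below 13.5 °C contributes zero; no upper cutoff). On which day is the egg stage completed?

Daily DD above 13.5 °C: 2.1, 0.0, 11.4, 17.4, 6.8, 12.7, 18.5, 4.3, 10.6, 2.9, 9.2.
Cumulative: 2.1, 2.1, 13.5, 30.9, 37.7, 50.4, 68.9, 73.2, 83.8, 86.7, 95.9.
The total first reaches 37 DD on day 5.

day 5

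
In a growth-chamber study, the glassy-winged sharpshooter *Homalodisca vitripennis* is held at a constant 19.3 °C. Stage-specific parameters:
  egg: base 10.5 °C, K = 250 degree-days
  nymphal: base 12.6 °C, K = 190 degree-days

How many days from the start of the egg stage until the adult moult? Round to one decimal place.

egg: 250 / (19.3 − 10.5) = 250 / 8.8 = 28.409 d.
nymphal: 190 / (19.3 − 12.6) = 190 / 6.7 = 28.358 d.
Sum = 56.767 ≈ 56.8 days.

56.8 days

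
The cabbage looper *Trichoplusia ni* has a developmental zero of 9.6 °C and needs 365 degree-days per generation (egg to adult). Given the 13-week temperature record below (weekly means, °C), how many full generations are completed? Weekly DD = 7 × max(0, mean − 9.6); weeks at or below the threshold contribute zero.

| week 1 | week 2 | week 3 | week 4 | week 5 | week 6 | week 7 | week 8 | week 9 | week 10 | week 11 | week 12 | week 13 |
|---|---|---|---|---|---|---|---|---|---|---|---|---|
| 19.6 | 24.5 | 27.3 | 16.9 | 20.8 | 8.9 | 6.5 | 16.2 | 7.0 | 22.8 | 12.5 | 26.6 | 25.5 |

2 generations

Weekly DD (7 × max(0, T̄ − 9.6)): 70.0, 104.3, 123.9, 51.1, 78.4, 0.0, 0.0, 46.2, 0.0, 92.4, 20.3, 119.0, 111.3.
Season total = 816.9 DD.
Complete generations = ⌊816.9 / 365⌋ = 2.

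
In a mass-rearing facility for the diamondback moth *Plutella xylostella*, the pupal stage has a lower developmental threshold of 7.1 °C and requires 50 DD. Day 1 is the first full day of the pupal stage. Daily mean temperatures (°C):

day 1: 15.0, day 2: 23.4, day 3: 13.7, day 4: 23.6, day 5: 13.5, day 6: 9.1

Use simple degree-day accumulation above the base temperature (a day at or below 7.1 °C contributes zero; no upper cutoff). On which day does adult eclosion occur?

day 5

Daily DD above 7.1 °C: 7.9, 16.3, 6.6, 16.5, 6.4, 2.0.
Cumulative: 7.9, 24.2, 30.8, 47.3, 53.7, 55.7.
The total first reaches 50 DD on day 5.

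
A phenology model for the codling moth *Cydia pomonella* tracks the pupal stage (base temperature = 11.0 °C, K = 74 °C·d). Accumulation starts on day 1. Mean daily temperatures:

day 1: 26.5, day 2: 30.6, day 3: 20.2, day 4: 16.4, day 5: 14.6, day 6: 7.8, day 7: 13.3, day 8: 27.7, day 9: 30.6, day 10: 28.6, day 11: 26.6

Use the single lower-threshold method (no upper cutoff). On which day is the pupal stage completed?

Daily DD above 11.0 °C: 15.5, 19.6, 9.2, 5.4, 3.6, 0.0, 2.3, 16.7, 19.6, 17.6, 15.6.
Cumulative: 15.5, 35.1, 44.3, 49.7, 53.3, 53.3, 55.6, 72.3, 91.9, 109.5, 125.1.
The total first reaches 74 DD on day 9.

day 9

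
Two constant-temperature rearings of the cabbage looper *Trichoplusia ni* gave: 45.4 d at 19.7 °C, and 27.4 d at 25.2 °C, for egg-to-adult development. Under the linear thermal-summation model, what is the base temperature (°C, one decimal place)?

Under the model K = D·(T − T_b), so D₁·(T₁ − T_b) = D₂·(T₂ − T_b).
45.4·(19.7 − T_b) = 27.4·(25.2 − T_b)
T_b = (45.4·19.7 − 27.4·25.2) / (45.4 − 27.4) = 203.90 / 18.0 = 11.328 °C ≈ 11.3 °C.

11.3 °C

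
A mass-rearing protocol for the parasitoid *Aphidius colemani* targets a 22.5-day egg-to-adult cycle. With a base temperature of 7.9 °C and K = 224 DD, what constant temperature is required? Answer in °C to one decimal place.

17.9 °C

Required daily accumulation = 224 / 22.5 = 9.956 DD/day.
T = T_base + 9.956 = 7.9 + 9.956 = 17.856 ≈ 17.9 °C.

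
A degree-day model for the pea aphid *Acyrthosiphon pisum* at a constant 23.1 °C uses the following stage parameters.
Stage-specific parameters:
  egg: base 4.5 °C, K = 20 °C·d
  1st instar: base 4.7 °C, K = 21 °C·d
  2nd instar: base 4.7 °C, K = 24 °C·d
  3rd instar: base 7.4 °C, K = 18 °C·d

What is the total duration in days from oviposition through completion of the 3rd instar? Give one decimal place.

egg: 20 / (23.1 − 4.5) = 20 / 18.6 = 1.075 d.
1st instar: 21 / (23.1 − 4.7) = 21 / 18.4 = 1.141 d.
2nd instar: 24 / (23.1 − 4.7) = 24 / 18.4 = 1.304 d.
3rd instar: 18 / (23.1 − 7.4) = 18 / 15.7 = 1.146 d.
Sum = 4.667 ≈ 4.7 days.

4.7 days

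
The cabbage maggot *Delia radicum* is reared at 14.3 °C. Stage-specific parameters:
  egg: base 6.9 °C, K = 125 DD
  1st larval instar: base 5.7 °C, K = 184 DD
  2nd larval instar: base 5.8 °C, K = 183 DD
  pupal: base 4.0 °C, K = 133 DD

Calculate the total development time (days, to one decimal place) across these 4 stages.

egg: 125 / (14.3 − 6.9) = 125 / 7.4 = 16.892 d.
1st larval instar: 184 / (14.3 − 5.7) = 184 / 8.6 = 21.395 d.
2nd larval instar: 183 / (14.3 − 5.8) = 183 / 8.5 = 21.529 d.
pupal: 133 / (14.3 − 4.0) = 133 / 10.3 = 12.913 d.
Sum = 72.729 ≈ 72.7 days.

72.7 days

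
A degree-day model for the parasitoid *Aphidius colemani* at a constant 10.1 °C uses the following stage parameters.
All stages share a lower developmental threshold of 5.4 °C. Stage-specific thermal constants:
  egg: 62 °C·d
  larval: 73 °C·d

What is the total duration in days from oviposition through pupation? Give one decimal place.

Daily accumulation at 10.1 °C = 10.1 − 5.4 = 4.7 DD/day.
Total K = 62 + 73 = 135 DD.
Total duration = 135 / 4.7 = 28.723 ≈ 28.7 days.

28.7 days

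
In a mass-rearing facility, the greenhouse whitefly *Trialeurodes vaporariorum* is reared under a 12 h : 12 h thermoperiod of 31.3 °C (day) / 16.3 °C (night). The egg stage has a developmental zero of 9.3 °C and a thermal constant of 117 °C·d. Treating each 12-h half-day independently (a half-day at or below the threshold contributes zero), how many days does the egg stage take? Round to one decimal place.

Day half: max(0, 31.3 − 9.3) × 0.5 = 22.0 × 0.5 = 11.00 DD.
Night half: max(0, 16.3 − 9.3) × 0.5 = 7.0 × 0.5 = 3.50 DD.
Per 24 h: 14.50 DD/day.
Duration = 117 / 14.50 = 8.069 ≈ 8.1 days.

8.1 days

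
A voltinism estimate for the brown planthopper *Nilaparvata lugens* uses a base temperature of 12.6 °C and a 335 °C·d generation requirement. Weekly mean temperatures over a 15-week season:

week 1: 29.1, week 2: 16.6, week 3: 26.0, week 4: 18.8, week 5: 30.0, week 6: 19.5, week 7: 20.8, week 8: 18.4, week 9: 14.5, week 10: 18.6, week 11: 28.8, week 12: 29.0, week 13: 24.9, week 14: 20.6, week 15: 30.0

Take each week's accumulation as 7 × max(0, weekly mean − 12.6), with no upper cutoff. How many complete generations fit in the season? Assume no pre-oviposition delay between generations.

Weekly DD (7 × max(0, T̄ − 12.6)): 115.5, 28.0, 93.8, 43.4, 121.8, 48.3, 57.4, 40.6, 13.3, 42.0, 113.4, 114.8, 86.1, 56.0, 121.8.
Season total = 1096.2 DD.
Complete generations = ⌊1096.2 / 335⌋ = 3.

3 generations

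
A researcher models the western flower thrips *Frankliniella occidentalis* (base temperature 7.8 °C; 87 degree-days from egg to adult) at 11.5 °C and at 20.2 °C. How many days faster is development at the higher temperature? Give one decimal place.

16.5 days

At 11.5 °C: 87 / (11.5 − 7.8) = 87 / 3.7 = 23.514 d.
At 20.2 °C: 87 / (20.2 − 7.8) = 87 / 12.4 = 7.016 d.
Difference = |23.514 − 7.016| = 16.497 ≈ 16.5 days.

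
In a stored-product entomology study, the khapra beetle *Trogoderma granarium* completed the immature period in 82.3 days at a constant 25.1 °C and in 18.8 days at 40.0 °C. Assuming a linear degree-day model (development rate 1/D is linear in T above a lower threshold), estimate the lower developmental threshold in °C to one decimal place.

Equal thermal constants: D₁(T₁ − T_b) = D₂(T₂ − T_b).
82.3·(25.1 − T_b) = 18.8·(40.0 − T_b)
T_b = (82.3·25.1 − 18.8·40.0) / (82.3 − 18.8) = 1313.73 / 63.5 = 20.689 °C ≈ 20.7 °C.

20.7 °C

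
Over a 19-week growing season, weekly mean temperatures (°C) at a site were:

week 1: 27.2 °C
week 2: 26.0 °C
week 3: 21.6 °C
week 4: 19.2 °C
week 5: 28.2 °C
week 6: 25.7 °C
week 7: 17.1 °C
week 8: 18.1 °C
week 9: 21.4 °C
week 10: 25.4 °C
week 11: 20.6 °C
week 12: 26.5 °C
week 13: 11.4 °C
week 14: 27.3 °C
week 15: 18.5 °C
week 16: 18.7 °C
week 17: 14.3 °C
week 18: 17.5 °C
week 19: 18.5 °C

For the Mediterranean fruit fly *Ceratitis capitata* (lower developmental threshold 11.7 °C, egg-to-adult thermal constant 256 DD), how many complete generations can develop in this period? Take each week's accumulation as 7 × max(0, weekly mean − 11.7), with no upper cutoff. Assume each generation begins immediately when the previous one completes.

4 generations

Weekly DD (7 × max(0, T̄ − 11.7)): 108.5, 100.1, 69.3, 52.5, 115.5, 98.0, 37.8, 44.8, 67.9, 95.9, 62.3, 103.6, 0.0, 109.2, 47.6, 49.0, 18.2, 40.6, 47.6.
Season total = 1268.4 DD.
Complete generations = ⌊1268.4 / 256⌋ = 4.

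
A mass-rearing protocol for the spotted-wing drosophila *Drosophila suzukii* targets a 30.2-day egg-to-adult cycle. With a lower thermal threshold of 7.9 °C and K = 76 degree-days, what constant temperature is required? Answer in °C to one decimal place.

Required daily accumulation = 76 / 30.2 = 2.517 DD/day.
T = T_base + 2.517 = 7.9 + 2.517 = 10.417 ≈ 10.4 °C.

10.4 °C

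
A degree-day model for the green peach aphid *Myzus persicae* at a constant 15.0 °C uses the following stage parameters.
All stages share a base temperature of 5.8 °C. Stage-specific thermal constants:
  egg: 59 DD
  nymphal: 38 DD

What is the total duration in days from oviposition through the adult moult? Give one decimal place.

Daily accumulation at 15.0 °C = 15.0 − 5.8 = 9.2 DD/day.
Total K = 59 + 38 = 97 DD.
Total duration = 97 / 9.2 = 10.543 ≈ 10.5 days.

10.5 days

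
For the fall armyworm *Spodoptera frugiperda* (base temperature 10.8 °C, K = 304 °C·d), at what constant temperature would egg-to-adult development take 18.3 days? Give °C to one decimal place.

27.4 °C

Required daily accumulation = 304 / 18.3 = 16.612 DD/day.
T = T_base + 16.612 = 10.8 + 16.612 = 27.412 ≈ 27.4 °C.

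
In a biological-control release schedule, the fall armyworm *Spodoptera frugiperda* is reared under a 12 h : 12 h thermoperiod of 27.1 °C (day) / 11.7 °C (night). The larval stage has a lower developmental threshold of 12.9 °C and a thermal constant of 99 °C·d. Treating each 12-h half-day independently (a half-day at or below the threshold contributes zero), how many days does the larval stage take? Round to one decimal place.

Day half: max(0, 27.1 − 12.9) × 0.5 = 14.2 × 0.5 = 7.10 DD.
Night half: max(0, 11.7 − 12.9) × 0.5 = 0.0 × 0.5 = 0.00 DD.
Per 24 h: 7.10 DD/day.
Duration = 99 / 7.10 = 13.944 ≈ 13.9 days.

13.9 days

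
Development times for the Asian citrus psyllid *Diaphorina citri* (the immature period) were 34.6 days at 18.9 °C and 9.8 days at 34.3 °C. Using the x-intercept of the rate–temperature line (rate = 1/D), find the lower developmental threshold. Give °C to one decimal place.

12.8 °C

Under the model K = D·(T − T_b), so D₁·(T₁ − T_b) = D₂·(T₂ − T_b).
34.6·(18.9 − T_b) = 9.8·(34.3 − T_b)
T_b = (34.6·18.9 − 9.8·34.3) / (34.6 − 9.8) = 317.80 / 24.8 = 12.815 °C ≈ 12.8 °C.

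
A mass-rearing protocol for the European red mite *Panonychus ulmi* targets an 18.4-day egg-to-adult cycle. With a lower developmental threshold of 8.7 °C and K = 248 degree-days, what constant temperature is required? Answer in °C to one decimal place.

Required daily accumulation = 248 / 18.4 = 13.478 DD/day.
T = T_base + 13.478 = 8.7 + 13.478 = 22.178 ≈ 22.2 °C.

22.2 °C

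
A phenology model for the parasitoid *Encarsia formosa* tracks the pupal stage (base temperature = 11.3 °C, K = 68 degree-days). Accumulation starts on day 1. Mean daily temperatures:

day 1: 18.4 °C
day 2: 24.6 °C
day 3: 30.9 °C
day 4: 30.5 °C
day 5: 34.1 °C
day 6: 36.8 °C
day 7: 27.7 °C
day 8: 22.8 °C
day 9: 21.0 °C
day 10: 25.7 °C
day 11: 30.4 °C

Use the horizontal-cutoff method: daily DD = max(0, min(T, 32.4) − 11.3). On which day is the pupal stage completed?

day 5

Daily DD above 11.3 °C (capped at 21.1): 7.1, 13.3, 19.6, 19.2, 21.1, 21.1, 16.4, 11.5, 9.7, 14.4, 19.1.
Cumulative: 7.1, 20.4, 40.0, 59.2, 80.3, 101.4, 117.8, 129.3, 139.0, 153.4, 172.5.
The total first reaches 68 DD on day 5.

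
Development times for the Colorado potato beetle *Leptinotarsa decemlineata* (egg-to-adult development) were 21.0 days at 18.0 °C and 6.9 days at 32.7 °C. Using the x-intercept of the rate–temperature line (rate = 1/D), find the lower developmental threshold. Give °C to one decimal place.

Linear rate model ⇒ the product D·(T − T_b) is constant across temperatures.
21.0·(18.0 − T_b) = 6.9·(32.7 − T_b)
T_b = (21.0·18.0 − 6.9·32.7) / (21.0 − 6.9) = 152.37 / 14.1 = 10.806 °C ≈ 10.8 °C.

10.8 °C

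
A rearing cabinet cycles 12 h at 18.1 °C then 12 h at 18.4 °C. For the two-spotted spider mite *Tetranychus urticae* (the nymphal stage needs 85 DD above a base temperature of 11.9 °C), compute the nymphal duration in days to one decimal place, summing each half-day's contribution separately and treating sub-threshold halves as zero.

Day half: max(0, 18.1 − 11.9) × 0.5 = 6.2 × 0.5 = 3.10 DD.
Night half: max(0, 18.4 − 11.9) × 0.5 = 6.5 × 0.5 = 3.25 DD.
Per 24 h: 6.35 DD/day.
Duration = 85 / 6.35 = 13.386 ≈ 13.4 days.

13.4 days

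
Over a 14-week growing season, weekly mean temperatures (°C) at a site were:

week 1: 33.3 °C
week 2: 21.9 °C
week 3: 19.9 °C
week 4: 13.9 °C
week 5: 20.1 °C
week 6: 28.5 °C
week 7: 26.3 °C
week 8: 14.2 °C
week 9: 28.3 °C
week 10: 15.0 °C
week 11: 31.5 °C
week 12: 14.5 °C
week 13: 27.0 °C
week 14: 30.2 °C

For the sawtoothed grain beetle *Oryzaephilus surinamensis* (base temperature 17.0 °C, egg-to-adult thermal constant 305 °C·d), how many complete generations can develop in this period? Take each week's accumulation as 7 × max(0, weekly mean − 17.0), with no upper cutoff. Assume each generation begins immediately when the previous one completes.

Weekly DD (7 × max(0, T̄ − 17.0)): 114.1, 34.3, 20.3, 0.0, 21.7, 80.5, 65.1, 0.0, 79.1, 0.0, 101.5, 0.0, 70.0, 92.4.
Season total = 679.0 DD.
Complete generations = ⌊679.0 / 305⌋ = 2.

2 generations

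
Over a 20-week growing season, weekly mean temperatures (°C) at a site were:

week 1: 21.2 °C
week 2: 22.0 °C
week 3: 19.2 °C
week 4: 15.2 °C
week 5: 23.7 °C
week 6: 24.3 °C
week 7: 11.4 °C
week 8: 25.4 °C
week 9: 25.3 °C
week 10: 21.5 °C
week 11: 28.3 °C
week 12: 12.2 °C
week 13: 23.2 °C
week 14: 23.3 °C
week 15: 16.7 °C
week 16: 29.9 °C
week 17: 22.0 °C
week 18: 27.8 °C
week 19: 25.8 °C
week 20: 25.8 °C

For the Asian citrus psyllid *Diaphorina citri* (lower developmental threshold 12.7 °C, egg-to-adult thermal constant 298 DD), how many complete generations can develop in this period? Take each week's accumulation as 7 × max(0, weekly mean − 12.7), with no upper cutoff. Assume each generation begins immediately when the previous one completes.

4 generations

Weekly DD (7 × max(0, T̄ − 12.7)): 59.5, 65.1, 45.5, 17.5, 77.0, 81.2, 0.0, 88.9, 88.2, 61.6, 109.2, 0.0, 73.5, 74.2, 28.0, 120.4, 65.1, 105.7, 91.7, 91.7.
Season total = 1344.0 DD.
Complete generations = ⌊1344.0 / 298⌋ = 4.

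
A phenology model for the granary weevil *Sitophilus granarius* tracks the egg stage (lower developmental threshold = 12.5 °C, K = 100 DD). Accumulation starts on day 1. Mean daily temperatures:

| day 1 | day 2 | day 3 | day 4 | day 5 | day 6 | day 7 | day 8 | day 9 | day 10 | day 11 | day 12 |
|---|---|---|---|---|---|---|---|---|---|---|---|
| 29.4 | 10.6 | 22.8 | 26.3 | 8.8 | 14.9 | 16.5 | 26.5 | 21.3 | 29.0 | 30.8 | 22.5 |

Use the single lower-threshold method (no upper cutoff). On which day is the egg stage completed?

day 11

Daily DD above 12.5 °C: 16.9, 0.0, 10.3, 13.8, 0.0, 2.4, 4.0, 14.0, 8.8, 16.5, 18.3, 10.0.
Cumulative: 16.9, 16.9, 27.2, 41.0, 41.0, 43.4, 47.4, 61.4, 70.2, 86.7, 105.0, 115.0.
The total first reaches 100 DD on day 11.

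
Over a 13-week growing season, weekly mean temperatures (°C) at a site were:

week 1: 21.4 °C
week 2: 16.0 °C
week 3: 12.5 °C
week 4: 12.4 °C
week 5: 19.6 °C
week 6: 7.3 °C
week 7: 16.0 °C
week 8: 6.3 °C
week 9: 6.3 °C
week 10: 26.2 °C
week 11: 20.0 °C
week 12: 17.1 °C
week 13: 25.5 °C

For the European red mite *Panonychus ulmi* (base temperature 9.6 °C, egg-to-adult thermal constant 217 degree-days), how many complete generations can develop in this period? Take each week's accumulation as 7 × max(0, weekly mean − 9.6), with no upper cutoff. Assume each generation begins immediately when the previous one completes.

Weekly DD (7 × max(0, T̄ − 9.6)): 82.6, 44.8, 20.3, 19.6, 70.0, 0.0, 44.8, 0.0, 0.0, 116.2, 72.8, 52.5, 111.3.
Season total = 634.9 DD.
Complete generations = ⌊634.9 / 217⌋ = 2.

2 generations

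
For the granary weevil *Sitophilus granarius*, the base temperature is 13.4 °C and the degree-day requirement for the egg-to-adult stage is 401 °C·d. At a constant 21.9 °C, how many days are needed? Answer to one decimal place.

47.2 days

Daily accumulation = 21.9 − 13.4 = 8.5 DD/day.
Duration = 401 / 8.5 = 47.176 ≈ 47.2 days.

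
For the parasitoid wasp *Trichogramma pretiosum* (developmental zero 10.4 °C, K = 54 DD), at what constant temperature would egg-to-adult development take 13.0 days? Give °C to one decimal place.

14.6 °C

Required daily accumulation = 54 / 13.0 = 4.154 DD/day.
T = T_base + 4.154 = 10.4 + 4.154 = 14.554 ≈ 14.6 °C.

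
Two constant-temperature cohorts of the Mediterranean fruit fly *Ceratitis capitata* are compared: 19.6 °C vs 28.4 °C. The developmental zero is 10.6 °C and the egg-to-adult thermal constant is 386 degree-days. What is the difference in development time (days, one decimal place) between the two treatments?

21.2 days

At 19.6 °C: 386 / (19.6 − 10.6) = 386 / 9.0 = 42.889 d.
At 28.4 °C: 386 / (28.4 − 10.6) = 386 / 17.8 = 21.685 d.
Difference = |42.889 − 21.685| = 21.203 ≈ 21.2 days.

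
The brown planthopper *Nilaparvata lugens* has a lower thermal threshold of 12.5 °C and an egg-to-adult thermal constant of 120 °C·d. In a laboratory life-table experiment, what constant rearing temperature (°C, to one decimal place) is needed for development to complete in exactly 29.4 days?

16.6 °C

Required daily accumulation = 120 / 29.4 = 4.082 DD/day.
T = T_base + 4.082 = 12.5 + 4.082 = 16.582 ≈ 16.6 °C.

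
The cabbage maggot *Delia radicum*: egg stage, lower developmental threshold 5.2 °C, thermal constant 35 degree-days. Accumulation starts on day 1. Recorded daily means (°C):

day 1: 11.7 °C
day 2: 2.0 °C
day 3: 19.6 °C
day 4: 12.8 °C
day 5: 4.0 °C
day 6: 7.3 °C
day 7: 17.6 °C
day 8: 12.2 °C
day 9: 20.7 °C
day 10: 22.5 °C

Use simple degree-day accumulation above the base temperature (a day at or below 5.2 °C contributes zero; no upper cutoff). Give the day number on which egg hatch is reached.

day 7

Daily DD above 5.2 °C: 6.5, 0.0, 14.4, 7.6, 0.0, 2.1, 12.4, 7.0, 15.5, 17.3.
Cumulative: 6.5, 6.5, 20.9, 28.5, 28.5, 30.6, 43.0, 50.0, 65.5, 82.8.
The total first reaches 35 DD on day 7.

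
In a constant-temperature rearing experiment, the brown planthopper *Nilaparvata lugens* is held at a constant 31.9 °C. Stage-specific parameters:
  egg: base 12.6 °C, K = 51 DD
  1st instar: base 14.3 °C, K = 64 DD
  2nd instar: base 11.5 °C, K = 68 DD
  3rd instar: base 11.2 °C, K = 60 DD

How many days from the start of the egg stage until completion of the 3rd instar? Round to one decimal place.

12.5 days

egg: 51 / (31.9 − 12.6) = 51 / 19.3 = 2.642 d.
1st instar: 64 / (31.9 − 14.3) = 64 / 17.6 = 3.636 d.
2nd instar: 68 / (31.9 − 11.5) = 68 / 20.4 = 3.333 d.
3rd instar: 60 / (31.9 − 11.2) = 60 / 20.7 = 2.899 d.
Sum = 12.511 ≈ 12.5 days.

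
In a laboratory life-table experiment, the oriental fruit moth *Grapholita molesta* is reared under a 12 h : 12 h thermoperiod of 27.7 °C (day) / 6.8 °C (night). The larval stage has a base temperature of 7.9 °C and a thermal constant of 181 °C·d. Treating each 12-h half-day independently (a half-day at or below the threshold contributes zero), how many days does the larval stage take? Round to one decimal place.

Day half: max(0, 27.7 − 7.9) × 0.5 = 19.8 × 0.5 = 9.90 DD.
Night half: max(0, 6.8 − 7.9) × 0.5 = 0.0 × 0.5 = 0.00 DD.
Per 24 h: 9.90 DD/day.
Duration = 181 / 9.90 = 18.283 ≈ 18.3 days.

18.3 days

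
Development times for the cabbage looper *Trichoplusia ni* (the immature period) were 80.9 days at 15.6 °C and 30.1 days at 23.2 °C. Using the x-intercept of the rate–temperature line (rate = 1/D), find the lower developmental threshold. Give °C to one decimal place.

11.1 °C

Under the model K = D·(T − T_b), so D₁·(T₁ − T_b) = D₂·(T₂ − T_b).
80.9·(15.6 − T_b) = 30.1·(23.2 − T_b)
T_b = (80.9·15.6 − 30.1·23.2) / (80.9 − 30.1) = 563.72 / 50.8 = 11.097 °C ≈ 11.1 °C.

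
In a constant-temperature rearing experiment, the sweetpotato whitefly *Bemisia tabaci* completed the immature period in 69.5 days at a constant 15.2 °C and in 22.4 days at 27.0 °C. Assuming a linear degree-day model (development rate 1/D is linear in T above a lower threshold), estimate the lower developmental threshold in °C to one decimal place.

Linear rate model ⇒ the product D·(T − T_b) is constant across temperatures.
69.5·(15.2 − T_b) = 22.4·(27.0 − T_b)
T_b = (69.5·15.2 − 22.4·27.0) / (69.5 − 22.4) = 451.60 / 47.1 = 9.588 °C ≈ 9.6 °C.

9.6 °C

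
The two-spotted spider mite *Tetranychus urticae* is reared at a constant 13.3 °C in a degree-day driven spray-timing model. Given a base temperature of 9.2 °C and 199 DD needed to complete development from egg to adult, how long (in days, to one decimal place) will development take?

48.5 days

Daily accumulation = 13.3 − 9.2 = 4.1 DD/day.
Duration = 199 / 4.1 = 48.537 ≈ 48.5 days.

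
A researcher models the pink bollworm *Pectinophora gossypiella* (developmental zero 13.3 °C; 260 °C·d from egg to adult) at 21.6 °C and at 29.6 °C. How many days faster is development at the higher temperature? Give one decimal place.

At 21.6 °C: 260 / (21.6 − 13.3) = 260 / 8.3 = 31.325 d.
At 29.6 °C: 260 / (29.6 − 13.3) = 260 / 16.3 = 15.951 d.
Difference = |31.325 − 15.951| = 15.374 ≈ 15.4 days.

15.4 days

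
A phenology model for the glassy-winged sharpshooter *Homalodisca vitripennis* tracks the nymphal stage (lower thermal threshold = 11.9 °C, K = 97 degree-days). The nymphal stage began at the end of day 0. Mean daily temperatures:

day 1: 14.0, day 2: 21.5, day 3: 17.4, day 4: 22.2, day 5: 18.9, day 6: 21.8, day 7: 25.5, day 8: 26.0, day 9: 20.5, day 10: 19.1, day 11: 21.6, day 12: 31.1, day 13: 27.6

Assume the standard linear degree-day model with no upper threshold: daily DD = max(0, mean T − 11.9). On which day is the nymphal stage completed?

Daily DD above 11.9 °C: 2.1, 9.6, 5.5, 10.3, 7.0, 9.9, 13.6, 14.1, 8.6, 7.2, 9.7, 19.2, 15.7.
Cumulative: 2.1, 11.7, 17.2, 27.5, 34.5, 44.4, 58.0, 72.1, 80.7, 87.9, 97.6, 116.8, 132.5.
The total first reaches 97 DD on day 11.

day 11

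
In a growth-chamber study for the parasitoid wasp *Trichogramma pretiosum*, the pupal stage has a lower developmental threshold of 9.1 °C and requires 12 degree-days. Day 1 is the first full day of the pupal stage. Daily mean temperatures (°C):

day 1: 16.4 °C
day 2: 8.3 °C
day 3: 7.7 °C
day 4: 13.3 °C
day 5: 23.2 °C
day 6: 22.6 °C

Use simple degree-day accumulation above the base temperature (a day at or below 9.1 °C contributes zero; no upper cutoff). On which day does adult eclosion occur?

day 5

Daily DD above 9.1 °C: 7.3, 0.0, 0.0, 4.2, 14.1, 13.5.
Cumulative: 7.3, 7.3, 7.3, 11.5, 25.6, 39.1.
The total first reaches 12 DD on day 5.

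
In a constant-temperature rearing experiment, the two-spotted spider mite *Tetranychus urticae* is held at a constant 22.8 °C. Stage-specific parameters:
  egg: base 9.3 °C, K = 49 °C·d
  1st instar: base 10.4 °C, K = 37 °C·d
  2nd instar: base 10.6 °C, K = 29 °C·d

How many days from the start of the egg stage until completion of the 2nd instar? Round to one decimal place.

9.0 days

egg: 49 / (22.8 − 9.3) = 49 / 13.5 = 3.630 d.
1st instar: 37 / (22.8 − 10.4) = 37 / 12.4 = 2.984 d.
2nd instar: 29 / (22.8 − 10.6) = 29 / 12.2 = 2.377 d.
Sum = 8.991 ≈ 9.0 days.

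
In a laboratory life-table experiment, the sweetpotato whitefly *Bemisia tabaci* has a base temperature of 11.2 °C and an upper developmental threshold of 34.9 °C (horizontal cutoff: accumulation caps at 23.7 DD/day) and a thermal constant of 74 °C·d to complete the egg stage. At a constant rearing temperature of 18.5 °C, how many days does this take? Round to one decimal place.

10.1 days

Daily accumulation = 18.5 − 11.2 = 7.3 DD/day.
Duration = 74 / 7.3 = 10.137 ≈ 10.1 days.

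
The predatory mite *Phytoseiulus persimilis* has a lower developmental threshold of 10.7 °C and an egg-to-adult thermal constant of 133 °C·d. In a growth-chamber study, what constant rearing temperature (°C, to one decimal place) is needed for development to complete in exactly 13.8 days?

Required daily accumulation = 133 / 13.8 = 9.638 DD/day.
T = T_base + 9.638 = 10.7 + 9.638 = 20.338 ≈ 20.3 °C.

20.3 °C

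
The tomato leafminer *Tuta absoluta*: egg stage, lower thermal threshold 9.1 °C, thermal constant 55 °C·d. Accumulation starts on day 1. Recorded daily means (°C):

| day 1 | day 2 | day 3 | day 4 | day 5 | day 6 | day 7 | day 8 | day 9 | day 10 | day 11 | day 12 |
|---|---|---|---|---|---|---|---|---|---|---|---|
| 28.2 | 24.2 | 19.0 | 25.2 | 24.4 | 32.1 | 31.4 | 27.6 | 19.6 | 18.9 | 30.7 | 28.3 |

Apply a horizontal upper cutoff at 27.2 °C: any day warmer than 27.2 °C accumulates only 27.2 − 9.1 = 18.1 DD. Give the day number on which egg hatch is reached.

Daily DD above 9.1 °C (capped at 18.1): 18.1, 15.1, 9.9, 16.1, 15.3, 18.1, 18.1, 18.1, 10.5, 9.8, 18.1, 18.1.
Cumulative: 18.1, 33.2, 43.1, 59.2, 74.5, 92.6, 110.7, 128.8, 139.3, 149.1, 167.2, 185.3.
The total first reaches 55 DD on day 4.

day 4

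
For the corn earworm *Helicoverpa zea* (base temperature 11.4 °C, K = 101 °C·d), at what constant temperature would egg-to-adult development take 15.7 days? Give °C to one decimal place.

17.8 °C

Required daily accumulation = 101 / 15.7 = 6.433 DD/day.
T = T_base + 6.433 = 11.4 + 6.433 = 17.833 ≈ 17.8 °C.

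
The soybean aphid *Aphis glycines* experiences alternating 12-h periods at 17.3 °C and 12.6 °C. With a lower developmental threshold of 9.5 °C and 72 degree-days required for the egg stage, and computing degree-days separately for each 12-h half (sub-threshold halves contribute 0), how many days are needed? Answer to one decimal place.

13.2 days

Day half: max(0, 17.3 − 9.5) × 0.5 = 7.8 × 0.5 = 3.90 DD.
Night half: max(0, 12.6 − 9.5) × 0.5 = 3.1 × 0.5 = 1.55 DD.
Per 24 h: 5.45 DD/day.
Duration = 72 / 5.45 = 13.211 ≈ 13.2 days.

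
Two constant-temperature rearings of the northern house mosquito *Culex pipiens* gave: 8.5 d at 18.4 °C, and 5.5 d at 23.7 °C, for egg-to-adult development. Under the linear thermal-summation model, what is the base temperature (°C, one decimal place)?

Equal thermal constants: D₁(T₁ − T_b) = D₂(T₂ − T_b).
8.5·(18.4 − T_b) = 5.5·(23.7 − T_b)
T_b = (8.5·18.4 − 5.5·23.7) / (8.5 − 5.5) = 26.05 / 3.0 = 8.683 °C ≈ 8.7 °C.

8.7 °C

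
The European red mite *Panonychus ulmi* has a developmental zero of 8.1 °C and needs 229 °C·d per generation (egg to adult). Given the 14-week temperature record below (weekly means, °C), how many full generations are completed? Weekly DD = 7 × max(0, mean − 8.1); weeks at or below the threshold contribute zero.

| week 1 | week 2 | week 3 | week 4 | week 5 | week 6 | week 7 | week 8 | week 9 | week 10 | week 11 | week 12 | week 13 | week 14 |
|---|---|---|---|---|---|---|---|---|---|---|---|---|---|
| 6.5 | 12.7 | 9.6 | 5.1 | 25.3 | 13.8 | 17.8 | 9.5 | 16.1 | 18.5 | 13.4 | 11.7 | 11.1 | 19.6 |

Weekly DD (7 × max(0, T̄ − 8.1)): 0.0, 32.2, 10.5, 0.0, 120.4, 39.9, 67.9, 9.8, 56.0, 72.8, 37.1, 25.2, 21.0, 80.5.
Season total = 573.3 DD.
Complete generations = ⌊573.3 / 229⌋ = 2.

2 generations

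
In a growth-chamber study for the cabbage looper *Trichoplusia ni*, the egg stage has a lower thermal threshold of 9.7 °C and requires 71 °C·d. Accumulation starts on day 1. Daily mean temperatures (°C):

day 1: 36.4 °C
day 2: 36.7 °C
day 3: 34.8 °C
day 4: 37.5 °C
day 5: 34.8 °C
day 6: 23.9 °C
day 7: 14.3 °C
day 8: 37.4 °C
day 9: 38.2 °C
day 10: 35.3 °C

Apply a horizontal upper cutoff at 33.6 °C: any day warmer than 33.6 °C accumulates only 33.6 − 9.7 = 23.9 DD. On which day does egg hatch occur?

Daily DD above 9.7 °C (capped at 23.9): 23.9, 23.9, 23.9, 23.9, 23.9, 14.2, 4.6, 23.9, 23.9, 23.9.
Cumulative: 23.9, 47.8, 71.7, 95.6, 119.5, 133.7, 138.3, 162.2, 186.1, 210.0.
The total first reaches 71 DD on day 3.

day 3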